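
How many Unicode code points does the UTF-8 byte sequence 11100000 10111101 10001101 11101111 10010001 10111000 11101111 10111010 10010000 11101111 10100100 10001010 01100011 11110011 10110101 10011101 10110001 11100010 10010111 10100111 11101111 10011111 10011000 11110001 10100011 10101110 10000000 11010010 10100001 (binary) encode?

10

Byte at offset 0: 0xE0 = 11100000 → 3-byte char (#1). Advance 3.
Byte at offset 3: 0xEF = 11101111 → 3-byte char (#2). Advance 3.
Byte at offset 6: 0xEF = 11101111 → 3-byte char (#3). Advance 3.
Byte at offset 9: 0xEF = 11101111 → 3-byte char (#4). Advance 3.
Byte at offset 12: 0x63 = 01100011 → 1-byte char (#5). Advance 1.
Byte at offset 13: 0xF3 = 11110011 → 4-byte char (#6). Advance 4.
Byte at offset 17: 0xE2 = 11100010 → 3-byte char (#7). Advance 3.
Byte at offset 20: 0xEF = 11101111 → 3-byte char (#8). Advance 3.
Byte at offset 23: 0xF1 = 11110001 → 4-byte char (#9). Advance 4.
Byte at offset 27: 0xD2 = 11010010 → 2-byte char (#10). Advance 2.
Reached end at offset 29 after 10 code points.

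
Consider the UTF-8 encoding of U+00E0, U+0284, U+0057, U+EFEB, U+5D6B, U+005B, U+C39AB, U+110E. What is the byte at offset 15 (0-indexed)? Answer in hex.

0xAB

U+00E0 → 2-byte form C3 A0 at offsets 0–1.
U+0284 → 2-byte form CA 84 at offsets 2–3.
U+0057 → 1-byte form 57 at offsets 4–4.
U+EFEB → 3-byte form EE BF AB at offsets 5–7.
U+5D6B → 3-byte form E5 B5 AB at offsets 8–10.
U+005B → 1-byte form 5B at offsets 11–11.
U+C39AB → 4-byte form F3 83 A6 AB at offsets 12–15.
Offset 15 falls in char 7's range; it's byte 4 of F3 83 A6 AB = 0xAB.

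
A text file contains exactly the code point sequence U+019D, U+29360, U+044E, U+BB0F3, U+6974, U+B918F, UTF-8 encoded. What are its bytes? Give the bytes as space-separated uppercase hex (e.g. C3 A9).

C6 9D F0 A9 8D A0 D1 8E F2 BB 83 B3 E6 A5 B4 F2 B9 86 8F

U+019D: 2-byte form → C6 9D.
U+29360: 4-byte form → F0 A9 8D A0.
U+044E: 2-byte form → D1 8E.
U+BB0F3: 4-byte form → F2 BB 83 B3.
U+6974: 3-byte form → E6 A5 B4.
U+B918F: 4-byte form → F2 B9 86 8F.
Concatenated (19 bytes): C6 9D F0 A9 8D A0 D1 8E F2 BB 83 B3 E6 A5 B4 F2 B9 86 8F.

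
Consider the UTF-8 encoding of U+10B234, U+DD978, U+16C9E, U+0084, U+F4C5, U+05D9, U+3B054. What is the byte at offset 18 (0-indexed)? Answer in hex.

0x99

U+10B234 → 4-byte form F4 8B 88 B4 at offsets 0–3.
U+DD978 → 4-byte form F3 9D A5 B8 at offsets 4–7.
U+16C9E → 4-byte form F0 96 B2 9E at offsets 8–11.
U+0084 → 2-byte form C2 84 at offsets 12–13.
U+F4C5 → 3-byte form EF 93 85 at offsets 14–16.
U+05D9 → 2-byte form D7 99 at offsets 17–18.
Offset 18 falls in char 6's range; it's byte 2 of D7 99 = 0x99.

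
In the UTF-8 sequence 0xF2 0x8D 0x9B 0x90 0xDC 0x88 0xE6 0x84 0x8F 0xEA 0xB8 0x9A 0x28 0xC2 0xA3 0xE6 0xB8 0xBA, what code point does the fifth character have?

Offset 0: leading byte 0xF2 = 11110010 → 4-byte char #1 = F2 8D 9B 90.
Offset 4: leading byte 0xDC = 11011100 → 2-byte char #2 = DC 88.
Offset 6: leading byte 0xE6 = 11100110 → 3-byte char #3 = E6 84 8F.
Offset 9: leading byte 0xEA = 11101010 → 3-byte char #4 = EA B8 9A.
Offset 12: leading byte 0x28 = 00101000 → 1-byte char #5 = 28.
Leading byte 0x28 = 00101000 matches 0xxxxxxx → 1-byte sequence.
Byte 1: 0x28 = 00101000, payload 0101000 (7 bits).
Concatenate: 0101000 = 0x28 (7 bits → U+0028).

U+0028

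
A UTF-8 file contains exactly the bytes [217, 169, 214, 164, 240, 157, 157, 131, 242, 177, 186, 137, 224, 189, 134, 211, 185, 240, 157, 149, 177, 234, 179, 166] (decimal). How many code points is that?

8

Byte at offset 0: 0xD9 = 11011001 → 2-byte char (#1). Advance 2.
Byte at offset 2: 0xD6 = 11010110 → 2-byte char (#2). Advance 2.
Byte at offset 4: 0xF0 = 11110000 → 4-byte char (#3). Advance 4.
Byte at offset 8: 0xF2 = 11110010 → 4-byte char (#4). Advance 4.
Byte at offset 12: 0xE0 = 11100000 → 3-byte char (#5). Advance 3.
Byte at offset 15: 0xD3 = 11010011 → 2-byte char (#6). Advance 2.
Byte at offset 17: 0xF0 = 11110000 → 4-byte char (#7). Advance 4.
Byte at offset 21: 0xEA = 11101010 → 3-byte char (#8). Advance 3.
Reached end at offset 24 after 8 code points.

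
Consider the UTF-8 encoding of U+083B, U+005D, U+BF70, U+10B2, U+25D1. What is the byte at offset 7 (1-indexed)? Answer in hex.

1-indexed offset 7 is 0-indexed offset 6.
U+083B → 3-byte form E0 A0 BB at offsets 0–2.
U+005D → 1-byte form 5D at offsets 3–3.
U+BF70 → 3-byte form EB BD B0 at offsets 4–6.
Offset 6 falls in char 3's range; it's byte 3 of EB BD B0 = 0xB0.

0xB0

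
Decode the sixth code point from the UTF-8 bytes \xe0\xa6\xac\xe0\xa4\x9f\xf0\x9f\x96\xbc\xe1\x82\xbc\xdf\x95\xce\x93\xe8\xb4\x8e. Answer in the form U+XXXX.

U+0393

Offset 0: leading byte 0xE0 = 11100000 → 3-byte char #1 = E0 A6 AC.
Offset 3: leading byte 0xE0 = 11100000 → 3-byte char #2 = E0 A4 9F.
Offset 6: leading byte 0xF0 = 11110000 → 4-byte char #3 = F0 9F 96 BC.
Offset 10: leading byte 0xE1 = 11100001 → 3-byte char #4 = E1 82 BC.
Offset 13: leading byte 0xDF = 11011111 → 2-byte char #5 = DF 95.
Offset 15: leading byte 0xCE = 11001110 → 2-byte char #6 = CE 93.
Leading byte 0xCE = 11001110 matches 110xxxxx → 2-byte sequence.
Byte 1: 0xCE = 11001110, payload 01110 (5 bits).
Byte 2: 0x93 = 10010011 (10xxxxxx ✓), payload 010011.
Concatenate: 01110010011 = 0x393 (11 bits → U+0393).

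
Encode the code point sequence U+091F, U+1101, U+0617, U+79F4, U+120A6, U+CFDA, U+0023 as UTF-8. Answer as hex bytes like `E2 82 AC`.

U+091F: 3-byte form → E0 A4 9F.
U+1101: 3-byte form → E1 84 81.
U+0617: 2-byte form → D8 97.
U+79F4: 3-byte form → E7 A7 B4.
U+120A6: 4-byte form → F0 92 82 A6.
U+CFDA: 3-byte form → EC BF 9A.
U+0023: 1-byte form → 23.
Concatenated (19 bytes): E0 A4 9F E1 84 81 D8 97 E7 A7 B4 F0 92 82 A6 EC BF 9A 23.

E0 A4 9F E1 84 81 D8 97 E7 A7 B4 F0 92 82 A6 EC BF 9A 23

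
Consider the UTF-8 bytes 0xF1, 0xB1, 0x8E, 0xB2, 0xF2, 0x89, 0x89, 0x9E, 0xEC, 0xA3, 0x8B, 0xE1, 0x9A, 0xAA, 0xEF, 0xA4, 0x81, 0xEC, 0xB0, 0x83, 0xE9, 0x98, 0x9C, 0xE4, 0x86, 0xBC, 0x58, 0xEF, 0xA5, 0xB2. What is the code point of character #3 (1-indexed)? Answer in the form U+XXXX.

U+C8CB

Offset 0: leading byte 0xF1 = 11110001 → 4-byte char #1 = F1 B1 8E B2.
Offset 4: leading byte 0xF2 = 11110010 → 4-byte char #2 = F2 89 89 9E.
Offset 8: leading byte 0xEC = 11101100 → 3-byte char #3 = EC A3 8B.
Leading byte 0xEC = 11101100 matches 1110xxxx → 3-byte sequence.
Byte 1: 0xEC = 11101100, payload 1100 (4 bits).
Byte 2: 0xA3 = 10100011 (10xxxxxx ✓), payload 100011.
Byte 3: 0x8B = 10001011 (10xxxxxx ✓), payload 001011.
Concatenate: 1100100011001011 = 0xC8CB (16 bits → U+C8CB).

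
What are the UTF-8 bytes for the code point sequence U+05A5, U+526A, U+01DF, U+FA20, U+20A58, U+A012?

D6 A5 E5 89 AA C7 9F EF A8 A0 F0 A0 A9 98 EA 80 92

U+05A5: 2-byte form → D6 A5.
U+526A: 3-byte form → E5 89 AA.
U+01DF: 2-byte form → C7 9F.
U+FA20: 3-byte form → EF A8 A0.
U+20A58: 4-byte form → F0 A0 A9 98.
U+A012: 3-byte form → EA 80 92.
Concatenated (17 bytes): D6 A5 E5 89 AA C7 9F EF A8 A0 F0 A0 A9 98 EA 80 92.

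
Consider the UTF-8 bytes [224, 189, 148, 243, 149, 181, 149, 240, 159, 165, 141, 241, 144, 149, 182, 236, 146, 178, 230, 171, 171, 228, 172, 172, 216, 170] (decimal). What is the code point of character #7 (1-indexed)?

U+4B2C

Offset 0: leading byte 0xE0 = 11100000 → 3-byte char #1 = E0 BD 94.
Offset 3: leading byte 0xF3 = 11110011 → 4-byte char #2 = F3 95 B5 95.
Offset 7: leading byte 0xF0 = 11110000 → 4-byte char #3 = F0 9F A5 8D.
Offset 11: leading byte 0xF1 = 11110001 → 4-byte char #4 = F1 90 95 B6.
Offset 15: leading byte 0xEC = 11101100 → 3-byte char #5 = EC 92 B2.
Offset 18: leading byte 0xE6 = 11100110 → 3-byte char #6 = E6 AB AB.
Offset 21: leading byte 0xE4 = 11100100 → 3-byte char #7 = E4 AC AC.
Leading byte 0xE4 = 11100100 matches 1110xxxx → 3-byte sequence.
Byte 1: 0xE4 = 11100100, payload 0100 (4 bits).
Byte 2: 0xAC = 10101100 (10xxxxxx ✓), payload 101100.
Byte 3: 0xAC = 10101100 (10xxxxxx ✓), payload 101100.
Concatenate: 0100101100101100 = 0x4B2C (16 bits → U+4B2C).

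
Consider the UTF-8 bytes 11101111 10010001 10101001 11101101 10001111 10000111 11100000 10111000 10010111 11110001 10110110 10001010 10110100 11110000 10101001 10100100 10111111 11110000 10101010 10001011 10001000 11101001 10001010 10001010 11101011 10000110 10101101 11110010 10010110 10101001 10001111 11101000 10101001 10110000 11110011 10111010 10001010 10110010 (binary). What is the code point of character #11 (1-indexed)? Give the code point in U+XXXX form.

U+FA2B2

Offset 0: leading byte 0xEF = 11101111 → 3-byte char #1 = EF 91 A9.
Offset 3: leading byte 0xED = 11101101 → 3-byte char #2 = ED 8F 87.
Offset 6: leading byte 0xE0 = 11100000 → 3-byte char #3 = E0 B8 97.
Offset 9: leading byte 0xF1 = 11110001 → 4-byte char #4 = F1 B6 8A B4.
Offset 13: leading byte 0xF0 = 11110000 → 4-byte char #5 = F0 A9 A4 BF.
Offset 17: leading byte 0xF0 = 11110000 → 4-byte char #6 = F0 AA 8B 88.
Offset 21: leading byte 0xE9 = 11101001 → 3-byte char #7 = E9 8A 8A.
Offset 24: leading byte 0xEB = 11101011 → 3-byte char #8 = EB 86 AD.
Offset 27: leading byte 0xF2 = 11110010 → 4-byte char #9 = F2 96 A9 8F.
Offset 31: leading byte 0xE8 = 11101000 → 3-byte char #10 = E8 A9 B0.
Offset 34: leading byte 0xF3 = 11110011 → 4-byte char #11 = F3 BA 8A B2.
Leading byte 0xF3 = 11110011 matches 11110xxx → 4-byte sequence.
Byte 1: 0xF3 = 11110011, payload 011 (3 bits).
Byte 2: 0xBA = 10111010 (10xxxxxx ✓), payload 111010.
Byte 3: 0x8A = 10001010 (10xxxxxx ✓), payload 001010.
Byte 4: 0xB2 = 10110010 (10xxxxxx ✓), payload 110010.
Concatenate: 011111010001010110010 = 0xFA2B2 (21 bits → U+FA2B2).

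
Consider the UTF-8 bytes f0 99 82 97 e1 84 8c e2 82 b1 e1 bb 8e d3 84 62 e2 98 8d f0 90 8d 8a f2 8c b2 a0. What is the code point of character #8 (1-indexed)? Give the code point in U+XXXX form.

U+1034A

Offset 0: leading byte 0xF0 = 11110000 → 4-byte char #1 = F0 99 82 97.
Offset 4: leading byte 0xE1 = 11100001 → 3-byte char #2 = E1 84 8C.
Offset 7: leading byte 0xE2 = 11100010 → 3-byte char #3 = E2 82 B1.
Offset 10: leading byte 0xE1 = 11100001 → 3-byte char #4 = E1 BB 8E.
Offset 13: leading byte 0xD3 = 11010011 → 2-byte char #5 = D3 84.
Offset 15: leading byte 0x62 = 01100010 → 1-byte char #6 = 62.
Offset 16: leading byte 0xE2 = 11100010 → 3-byte char #7 = E2 98 8D.
Offset 19: leading byte 0xF0 = 11110000 → 4-byte char #8 = F0 90 8D 8A.
Leading byte 0xF0 = 11110000 matches 11110xxx → 4-byte sequence.
Byte 1: 0xF0 = 11110000, payload 000 (3 bits).
Byte 2: 0x90 = 10010000 (10xxxxxx ✓), payload 010000.
Byte 3: 0x8D = 10001101 (10xxxxxx ✓), payload 001101.
Byte 4: 0x8A = 10001010 (10xxxxxx ✓), payload 001010.
Concatenate: 000010000001101001010 = 0x1034A (21 bits → U+1034A).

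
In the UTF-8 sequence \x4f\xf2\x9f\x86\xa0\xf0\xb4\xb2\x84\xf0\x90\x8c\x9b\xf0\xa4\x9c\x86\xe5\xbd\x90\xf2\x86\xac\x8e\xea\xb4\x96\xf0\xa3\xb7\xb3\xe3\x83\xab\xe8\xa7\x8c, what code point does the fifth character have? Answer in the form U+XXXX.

U+24706

Offset 0: leading byte 0x4F = 01001111 → 1-byte char #1 = 4F.
Offset 1: leading byte 0xF2 = 11110010 → 4-byte char #2 = F2 9F 86 A0.
Offset 5: leading byte 0xF0 = 11110000 → 4-byte char #3 = F0 B4 B2 84.
Offset 9: leading byte 0xF0 = 11110000 → 4-byte char #4 = F0 90 8C 9B.
Offset 13: leading byte 0xF0 = 11110000 → 4-byte char #5 = F0 A4 9C 86.
Leading byte 0xF0 = 11110000 matches 11110xxx → 4-byte sequence.
Byte 1: 0xF0 = 11110000, payload 000 (3 bits).
Byte 2: 0xA4 = 10100100 (10xxxxxx ✓), payload 100100.
Byte 3: 0x9C = 10011100 (10xxxxxx ✓), payload 011100.
Byte 4: 0x86 = 10000110 (10xxxxxx ✓), payload 000110.
Concatenate: 000100100011100000110 = 0x24706 (21 bits → U+24706).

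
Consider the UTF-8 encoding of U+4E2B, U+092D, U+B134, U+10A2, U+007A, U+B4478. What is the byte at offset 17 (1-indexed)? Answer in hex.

0xB8

1-indexed offset 17 is 0-indexed offset 16.
U+4E2B → 3-byte form E4 B8 AB at offsets 0–2.
U+092D → 3-byte form E0 A4 AD at offsets 3–5.
U+B134 → 3-byte form EB 84 B4 at offsets 6–8.
U+10A2 → 3-byte form E1 82 A2 at offsets 9–11.
U+007A → 1-byte form 7A at offsets 12–12.
U+B4478 → 4-byte form F2 B4 91 B8 at offsets 13–16.
Offset 16 falls in char 6's range; it's byte 4 of F2 B4 91 B8 = 0xB8.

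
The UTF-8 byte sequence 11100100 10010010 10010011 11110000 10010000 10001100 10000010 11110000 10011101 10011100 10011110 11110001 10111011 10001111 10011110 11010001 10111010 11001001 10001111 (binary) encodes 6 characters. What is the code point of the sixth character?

U+024F

Offset 0: leading byte 0xE4 = 11100100 → 3-byte char #1 = E4 92 93.
Offset 3: leading byte 0xF0 = 11110000 → 4-byte char #2 = F0 90 8C 82.
Offset 7: leading byte 0xF0 = 11110000 → 4-byte char #3 = F0 9D 9C 9E.
Offset 11: leading byte 0xF1 = 11110001 → 4-byte char #4 = F1 BB 8F 9E.
Offset 15: leading byte 0xD1 = 11010001 → 2-byte char #5 = D1 BA.
Offset 17: leading byte 0xC9 = 11001001 → 2-byte char #6 = C9 8F.
Leading byte 0xC9 = 11001001 matches 110xxxxx → 2-byte sequence.
Byte 1: 0xC9 = 11001001, payload 01001 (5 bits).
Byte 2: 0x8F = 10001111 (10xxxxxx ✓), payload 001111.
Concatenate: 01001001111 = 0x24F (11 bits → U+024F).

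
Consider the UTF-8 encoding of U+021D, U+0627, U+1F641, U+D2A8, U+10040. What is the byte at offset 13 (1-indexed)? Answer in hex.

0x90

1-indexed offset 13 is 0-indexed offset 12.
U+021D → 2-byte form C8 9D at offsets 0–1.
U+0627 → 2-byte form D8 A7 at offsets 2–3.
U+1F641 → 4-byte form F0 9F 99 81 at offsets 4–7.
U+D2A8 → 3-byte form ED 8A A8 at offsets 8–10.
U+10040 → 4-byte form F0 90 81 80 at offsets 11–14.
Offset 12 falls in char 5's range; it's byte 2 of F0 90 81 80 = 0x90.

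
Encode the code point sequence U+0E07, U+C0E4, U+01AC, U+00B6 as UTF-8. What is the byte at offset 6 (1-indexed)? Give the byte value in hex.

1-indexed offset 6 is 0-indexed offset 5.
U+0E07 → 3-byte form E0 B8 87 at offsets 0–2.
U+C0E4 → 3-byte form EC 83 A4 at offsets 3–5.
Offset 5 falls in char 2's range; it's byte 3 of EC 83 A4 = 0xA4.

0xA4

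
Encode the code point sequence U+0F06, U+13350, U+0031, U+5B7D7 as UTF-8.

U+0F06: 3-byte form → E0 BC 86.
U+13350: 4-byte form → F0 93 8D 90.
U+0031: 1-byte form → 31.
U+5B7D7: 4-byte form → F1 9B 9F 97.
Concatenated (12 bytes): E0 BC 86 F0 93 8D 90 31 F1 9B 9F 97.

E0 BC 86 F0 93 8D 90 31 F1 9B 9F 97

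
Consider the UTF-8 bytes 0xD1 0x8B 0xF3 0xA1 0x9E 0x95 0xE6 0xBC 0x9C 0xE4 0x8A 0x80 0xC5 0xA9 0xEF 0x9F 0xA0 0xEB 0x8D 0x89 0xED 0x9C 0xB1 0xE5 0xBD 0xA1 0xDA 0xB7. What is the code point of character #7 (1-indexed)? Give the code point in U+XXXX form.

Offset 0: leading byte 0xD1 = 11010001 → 2-byte char #1 = D1 8B.
Offset 2: leading byte 0xF3 = 11110011 → 4-byte char #2 = F3 A1 9E 95.
Offset 6: leading byte 0xE6 = 11100110 → 3-byte char #3 = E6 BC 9C.
Offset 9: leading byte 0xE4 = 11100100 → 3-byte char #4 = E4 8A 80.
Offset 12: leading byte 0xC5 = 11000101 → 2-byte char #5 = C5 A9.
Offset 14: leading byte 0xEF = 11101111 → 3-byte char #6 = EF 9F A0.
Offset 17: leading byte 0xEB = 11101011 → 3-byte char #7 = EB 8D 89.
Leading byte 0xEB = 11101011 matches 1110xxxx → 3-byte sequence.
Byte 1: 0xEB = 11101011, payload 1011 (4 bits).
Byte 2: 0x8D = 10001101 (10xxxxxx ✓), payload 001101.
Byte 3: 0x89 = 10001001 (10xxxxxx ✓), payload 001001.
Concatenate: 1011001101001001 = 0xB349 (16 bits → U+B349).

U+B349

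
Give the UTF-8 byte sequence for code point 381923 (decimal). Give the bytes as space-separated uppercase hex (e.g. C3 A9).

U+5D3E3 = 0x5D3E3 = 381923 decimal. In range U+10000–U+10FFFF → 4-byte form: 11110xxx 10xxxxxx 10xxxxxx 10xxxxxx.
Binary (21 bits): 001011101001111100011.
Split 3+6+6+6: 001 | 011101 | 001111 | 100011.
Byte 1: 11110001 = 0xF1.
Byte 2: 10011101 = 0x9D.
Byte 3: 10001111 = 0x8F.
Byte 4: 10100011 = 0xA3.

F1 9D 8F A3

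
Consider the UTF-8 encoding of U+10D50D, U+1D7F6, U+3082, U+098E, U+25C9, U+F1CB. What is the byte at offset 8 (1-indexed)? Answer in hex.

1-indexed offset 8 is 0-indexed offset 7.
U+10D50D → 4-byte form F4 8D 94 8D at offsets 0–3.
U+1D7F6 → 4-byte form F0 9D 9F B6 at offsets 4–7.
Offset 7 falls in char 2's range; it's byte 4 of F0 9D 9F B6 = 0xB6.

0xB6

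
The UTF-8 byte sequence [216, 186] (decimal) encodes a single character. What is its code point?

U+063A

Leading byte 0xD8 = 11011000 matches 110xxxxx → 2-byte sequence.
Byte 1: 0xD8 = 11011000, payload 11000 (5 bits).
Byte 2: 0xBA = 10111010 (10xxxxxx ✓), payload 111010.
Concatenate: 11000111010 = 0x63A (11 bits → U+063A).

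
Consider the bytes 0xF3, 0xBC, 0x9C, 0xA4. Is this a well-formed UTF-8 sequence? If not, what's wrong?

Leading byte 0xF3 = 11110011 → 4-byte form.
Continuation bytes 0xBC=10111100, 0x9C=10011100, 0xA4=10100100 all match 10xxxxxx.
Decoded value 0xFC724 is ≥ 0x10000 (shortest form) and not a surrogate.

valid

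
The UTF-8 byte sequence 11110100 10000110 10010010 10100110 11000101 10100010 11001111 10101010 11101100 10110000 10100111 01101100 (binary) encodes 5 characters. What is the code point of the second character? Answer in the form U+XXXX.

Offset 0: leading byte 0xF4 = 11110100 → 4-byte char #1 = F4 86 92 A6.
Offset 4: leading byte 0xC5 = 11000101 → 2-byte char #2 = C5 A2.
Leading byte 0xC5 = 11000101 matches 110xxxxx → 2-byte sequence.
Byte 1: 0xC5 = 11000101, payload 00101 (5 bits).
Byte 2: 0xA2 = 10100010 (10xxxxxx ✓), payload 100010.
Concatenate: 00101100010 = 0x162 (11 bits → U+0162).

U+0162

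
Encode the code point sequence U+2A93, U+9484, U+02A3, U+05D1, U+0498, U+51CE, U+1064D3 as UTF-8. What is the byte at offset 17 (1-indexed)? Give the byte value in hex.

1-indexed offset 17 is 0-indexed offset 16.
U+2A93 → 3-byte form E2 AA 93 at offsets 0–2.
U+9484 → 3-byte form E9 92 84 at offsets 3–5.
U+02A3 → 2-byte form CA A3 at offsets 6–7.
U+05D1 → 2-byte form D7 91 at offsets 8–9.
U+0498 → 2-byte form D2 98 at offsets 10–11.
U+51CE → 3-byte form E5 87 8E at offsets 12–14.
U+1064D3 → 4-byte form F4 86 93 93 at offsets 15–18.
Offset 16 falls in char 7's range; it's byte 2 of F4 86 93 93 = 0x86.

0x86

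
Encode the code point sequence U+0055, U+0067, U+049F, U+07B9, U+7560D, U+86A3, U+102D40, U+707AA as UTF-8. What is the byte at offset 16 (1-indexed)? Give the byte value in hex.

1-indexed offset 16 is 0-indexed offset 15.
U+0055 → 1-byte form 55 at offsets 0–0.
U+0067 → 1-byte form 67 at offsets 1–1.
U+049F → 2-byte form D2 9F at offsets 2–3.
U+07B9 → 2-byte form DE B9 at offsets 4–5.
U+7560D → 4-byte form F1 B5 98 8D at offsets 6–9.
U+86A3 → 3-byte form E8 9A A3 at offsets 10–12.
U+102D40 → 4-byte form F4 82 B5 80 at offsets 13–16.
Offset 15 falls in char 7's range; it's byte 3 of F4 82 B5 80 = 0xB5.

0xB5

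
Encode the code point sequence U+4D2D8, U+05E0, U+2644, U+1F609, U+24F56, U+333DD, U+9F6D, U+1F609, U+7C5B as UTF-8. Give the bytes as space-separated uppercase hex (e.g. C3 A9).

U+4D2D8: 4-byte form → F1 8D 8B 98.
U+05E0: 2-byte form → D7 A0.
U+2644: 3-byte form → E2 99 84.
U+1F609: 4-byte form → F0 9F 98 89.
U+24F56: 4-byte form → F0 A4 BD 96.
U+333DD: 4-byte form → F0 B3 8F 9D.
U+9F6D: 3-byte form → E9 BD AD.
U+1F609: 4-byte form → F0 9F 98 89.
U+7C5B: 3-byte form → E7 B1 9B.
Concatenated (31 bytes): F1 8D 8B 98 D7 A0 E2 99 84 F0 9F 98 89 F0 A4 BD 96 F0 B3 8F 9D E9 BD AD F0 9F 98 89 E7 B1 9B.

F1 8D 8B 98 D7 A0 E2 99 84 F0 9F 98 89 F0 A4 BD 96 F0 B3 8F 9D E9 BD AD F0 9F 98 89 E7 B1 9B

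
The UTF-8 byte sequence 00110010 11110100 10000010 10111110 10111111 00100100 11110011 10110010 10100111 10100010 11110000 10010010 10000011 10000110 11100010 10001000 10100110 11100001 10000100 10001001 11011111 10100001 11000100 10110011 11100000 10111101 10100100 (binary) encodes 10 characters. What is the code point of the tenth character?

U+0F64

Offset 0: leading byte 0x32 = 00110010 → 1-byte char #1 = 32.
Offset 1: leading byte 0xF4 = 11110100 → 4-byte char #2 = F4 82 BE BF.
Offset 5: leading byte 0x24 = 00100100 → 1-byte char #3 = 24.
Offset 6: leading byte 0xF3 = 11110011 → 4-byte char #4 = F3 B2 A7 A2.
Offset 10: leading byte 0xF0 = 11110000 → 4-byte char #5 = F0 92 83 86.
Offset 14: leading byte 0xE2 = 11100010 → 3-byte char #6 = E2 88 A6.
Offset 17: leading byte 0xE1 = 11100001 → 3-byte char #7 = E1 84 89.
Offset 20: leading byte 0xDF = 11011111 → 2-byte char #8 = DF A1.
Offset 22: leading byte 0xC4 = 11000100 → 2-byte char #9 = C4 B3.
Offset 24: leading byte 0xE0 = 11100000 → 3-byte char #10 = E0 BD A4.
Leading byte 0xE0 = 11100000 matches 1110xxxx → 3-byte sequence.
Byte 1: 0xE0 = 11100000, payload 0000 (4 bits).
Byte 2: 0xBD = 10111101 (10xxxxxx ✓), payload 111101.
Byte 3: 0xA4 = 10100100 (10xxxxxx ✓), payload 100100.
Concatenate: 0000111101100100 = 0xF64 (16 bits → U+0F64).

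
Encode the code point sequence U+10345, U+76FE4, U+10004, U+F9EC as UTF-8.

U+10345: 4-byte form → F0 90 8D 85.
U+76FE4: 4-byte form → F1 B6 BF A4.
U+10004: 4-byte form → F0 90 80 84.
U+F9EC: 3-byte form → EF A7 AC.
Concatenated (15 bytes): F0 90 8D 85 F1 B6 BF A4 F0 90 80 84 EF A7 AC.

F0 90 8D 85 F1 B6 BF A4 F0 90 80 84 EF A7 AC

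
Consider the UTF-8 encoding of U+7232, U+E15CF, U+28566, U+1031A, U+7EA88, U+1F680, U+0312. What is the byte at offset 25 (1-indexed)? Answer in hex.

0x92

1-indexed offset 25 is 0-indexed offset 24.
U+7232 → 3-byte form E7 88 B2 at offsets 0–2.
U+E15CF → 4-byte form F3 A1 97 8F at offsets 3–6.
U+28566 → 4-byte form F0 A8 95 A6 at offsets 7–10.
U+1031A → 4-byte form F0 90 8C 9A at offsets 11–14.
U+7EA88 → 4-byte form F1 BE AA 88 at offsets 15–18.
U+1F680 → 4-byte form F0 9F 9A 80 at offsets 19–22.
U+0312 → 2-byte form CC 92 at offsets 23–24.
Offset 24 falls in char 7's range; it's byte 2 of CC 92 = 0x92.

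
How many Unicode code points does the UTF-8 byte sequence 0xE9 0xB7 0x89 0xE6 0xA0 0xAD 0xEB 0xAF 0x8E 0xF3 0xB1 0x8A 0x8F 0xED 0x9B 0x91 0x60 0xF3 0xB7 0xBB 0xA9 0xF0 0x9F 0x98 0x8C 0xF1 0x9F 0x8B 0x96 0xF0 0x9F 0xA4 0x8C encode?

10

Byte at offset 0: 0xE9 = 11101001 → 3-byte char (#1). Advance 3.
Byte at offset 3: 0xE6 = 11100110 → 3-byte char (#2). Advance 3.
Byte at offset 6: 0xEB = 11101011 → 3-byte char (#3). Advance 3.
Byte at offset 9: 0xF3 = 11110011 → 4-byte char (#4). Advance 4.
Byte at offset 13: 0xED = 11101101 → 3-byte char (#5). Advance 3.
Byte at offset 16: 0x60 = 01100000 → 1-byte char (#6). Advance 1.
Byte at offset 17: 0xF3 = 11110011 → 4-byte char (#7). Advance 4.
Byte at offset 21: 0xF0 = 11110000 → 4-byte char (#8). Advance 4.
Byte at offset 25: 0xF1 = 11110001 → 4-byte char (#9). Advance 4.
Byte at offset 29: 0xF0 = 11110000 → 4-byte char (#10). Advance 4.
Reached end at offset 33 after 10 code points.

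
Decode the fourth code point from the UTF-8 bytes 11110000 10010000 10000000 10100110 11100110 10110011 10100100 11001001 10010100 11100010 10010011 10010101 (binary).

U+24D5

Offset 0: leading byte 0xF0 = 11110000 → 4-byte char #1 = F0 90 80 A6.
Offset 4: leading byte 0xE6 = 11100110 → 3-byte char #2 = E6 B3 A4.
Offset 7: leading byte 0xC9 = 11001001 → 2-byte char #3 = C9 94.
Offset 9: leading byte 0xE2 = 11100010 → 3-byte char #4 = E2 93 95.
Leading byte 0xE2 = 11100010 matches 1110xxxx → 3-byte sequence.
Byte 1: 0xE2 = 11100010, payload 0010 (4 bits).
Byte 2: 0x93 = 10010011 (10xxxxxx ✓), payload 010011.
Byte 3: 0x95 = 10010101 (10xxxxxx ✓), payload 010101.
Concatenate: 0010010011010101 = 0x24D5 (16 bits → U+24D5).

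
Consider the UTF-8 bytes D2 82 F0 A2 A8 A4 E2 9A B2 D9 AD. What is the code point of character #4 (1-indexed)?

Offset 0: leading byte 0xD2 = 11010010 → 2-byte char #1 = D2 82.
Offset 2: leading byte 0xF0 = 11110000 → 4-byte char #2 = F0 A2 A8 A4.
Offset 6: leading byte 0xE2 = 11100010 → 3-byte char #3 = E2 9A B2.
Offset 9: leading byte 0xD9 = 11011001 → 2-byte char #4 = D9 AD.
Leading byte 0xD9 = 11011001 matches 110xxxxx → 2-byte sequence.
Byte 1: 0xD9 = 11011001, payload 11001 (5 bits).
Byte 2: 0xAD = 10101101 (10xxxxxx ✓), payload 101101.
Concatenate: 11001101101 = 0x66D (11 bits → U+066D).

U+066D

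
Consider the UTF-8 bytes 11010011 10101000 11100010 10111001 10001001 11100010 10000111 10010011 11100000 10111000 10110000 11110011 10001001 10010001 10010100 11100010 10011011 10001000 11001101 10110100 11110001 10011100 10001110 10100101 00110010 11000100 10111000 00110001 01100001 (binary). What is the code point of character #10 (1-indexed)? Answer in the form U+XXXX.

U+0138

Offset 0: leading byte 0xD3 = 11010011 → 2-byte char #1 = D3 A8.
Offset 2: leading byte 0xE2 = 11100010 → 3-byte char #2 = E2 B9 89.
Offset 5: leading byte 0xE2 = 11100010 → 3-byte char #3 = E2 87 93.
Offset 8: leading byte 0xE0 = 11100000 → 3-byte char #4 = E0 B8 B0.
Offset 11: leading byte 0xF3 = 11110011 → 4-byte char #5 = F3 89 91 94.
Offset 15: leading byte 0xE2 = 11100010 → 3-byte char #6 = E2 9B 88.
Offset 18: leading byte 0xCD = 11001101 → 2-byte char #7 = CD B4.
Offset 20: leading byte 0xF1 = 11110001 → 4-byte char #8 = F1 9C 8E A5.
Offset 24: leading byte 0x32 = 00110010 → 1-byte char #9 = 32.
Offset 25: leading byte 0xC4 = 11000100 → 2-byte char #10 = C4 B8.
Leading byte 0xC4 = 11000100 matches 110xxxxx → 2-byte sequence.
Byte 1: 0xC4 = 11000100, payload 00100 (5 bits).
Byte 2: 0xB8 = 10111000 (10xxxxxx ✓), payload 111000.
Concatenate: 00100111000 = 0x138 (11 bits → U+0138).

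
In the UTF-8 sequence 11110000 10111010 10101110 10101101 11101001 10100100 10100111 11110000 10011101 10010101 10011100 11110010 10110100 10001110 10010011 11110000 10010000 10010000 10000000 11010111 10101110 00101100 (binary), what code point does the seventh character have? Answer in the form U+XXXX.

U+002C

Offset 0: leading byte 0xF0 = 11110000 → 4-byte char #1 = F0 BA AE AD.
Offset 4: leading byte 0xE9 = 11101001 → 3-byte char #2 = E9 A4 A7.
Offset 7: leading byte 0xF0 = 11110000 → 4-byte char #3 = F0 9D 95 9C.
Offset 11: leading byte 0xF2 = 11110010 → 4-byte char #4 = F2 B4 8E 93.
Offset 15: leading byte 0xF0 = 11110000 → 4-byte char #5 = F0 90 90 80.
Offset 19: leading byte 0xD7 = 11010111 → 2-byte char #6 = D7 AE.
Offset 21: leading byte 0x2C = 00101100 → 1-byte char #7 = 2C.
Leading byte 0x2C = 00101100 matches 0xxxxxxx → 1-byte sequence.
Byte 1: 0x2C = 00101100, payload 0101100 (7 bits).
Concatenate: 0101100 = 0x2C (7 bits → U+002C).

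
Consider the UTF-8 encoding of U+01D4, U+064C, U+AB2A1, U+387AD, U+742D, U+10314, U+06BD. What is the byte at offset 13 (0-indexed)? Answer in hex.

U+01D4 → 2-byte form C7 94 at offsets 0–1.
U+064C → 2-byte form D9 8C at offsets 2–3.
U+AB2A1 → 4-byte form F2 AB 8A A1 at offsets 4–7.
U+387AD → 4-byte form F0 B8 9E AD at offsets 8–11.
U+742D → 3-byte form E7 90 AD at offsets 12–14.
Offset 13 falls in char 5's range; it's byte 2 of E7 90 AD = 0x90.

0x90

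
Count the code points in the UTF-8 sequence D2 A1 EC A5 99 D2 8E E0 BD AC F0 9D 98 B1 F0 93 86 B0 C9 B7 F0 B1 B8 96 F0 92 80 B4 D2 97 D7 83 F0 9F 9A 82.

12

Byte at offset 0: 0xD2 = 11010010 → 2-byte char (#1). Advance 2.
Byte at offset 2: 0xEC = 11101100 → 3-byte char (#2). Advance 3.
Byte at offset 5: 0xD2 = 11010010 → 2-byte char (#3). Advance 2.
Byte at offset 7: 0xE0 = 11100000 → 3-byte char (#4). Advance 3.
Byte at offset 10: 0xF0 = 11110000 → 4-byte char (#5). Advance 4.
Byte at offset 14: 0xF0 = 11110000 → 4-byte char (#6). Advance 4.
Byte at offset 18: 0xC9 = 11001001 → 2-byte char (#7). Advance 2.
Byte at offset 20: 0xF0 = 11110000 → 4-byte char (#8). Advance 4.
Byte at offset 24: 0xF0 = 11110000 → 4-byte char (#9). Advance 4.
Byte at offset 28: 0xD2 = 11010010 → 2-byte char (#10). Advance 2.
Byte at offset 30: 0xD7 = 11010111 → 2-byte char (#11). Advance 2.
Byte at offset 32: 0xF0 = 11110000 → 4-byte char (#12). Advance 4.
Reached end at offset 36 after 12 code points.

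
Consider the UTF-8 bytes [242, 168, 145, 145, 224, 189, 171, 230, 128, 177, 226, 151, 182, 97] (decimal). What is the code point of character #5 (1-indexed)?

Offset 0: leading byte 0xF2 = 11110010 → 4-byte char #1 = F2 A8 91 91.
Offset 4: leading byte 0xE0 = 11100000 → 3-byte char #2 = E0 BD AB.
Offset 7: leading byte 0xE6 = 11100110 → 3-byte char #3 = E6 80 B1.
Offset 10: leading byte 0xE2 = 11100010 → 3-byte char #4 = E2 97 B6.
Offset 13: leading byte 0x61 = 01100001 → 1-byte char #5 = 61.
Leading byte 0x61 = 01100001 matches 0xxxxxxx → 1-byte sequence.
Byte 1: 0x61 = 01100001, payload 1100001 (7 bits).
Concatenate: 1100001 = 0x61 (7 bits → U+0061).

U+0061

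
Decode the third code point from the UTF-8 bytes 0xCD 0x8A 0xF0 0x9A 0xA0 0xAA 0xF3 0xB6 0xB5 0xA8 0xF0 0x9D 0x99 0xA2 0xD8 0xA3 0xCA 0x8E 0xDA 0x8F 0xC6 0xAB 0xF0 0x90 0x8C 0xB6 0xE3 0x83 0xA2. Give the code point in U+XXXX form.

Offset 0: leading byte 0xCD = 11001101 → 2-byte char #1 = CD 8A.
Offset 2: leading byte 0xF0 = 11110000 → 4-byte char #2 = F0 9A A0 AA.
Offset 6: leading byte 0xF3 = 11110011 → 4-byte char #3 = F3 B6 B5 A8.
Leading byte 0xF3 = 11110011 matches 11110xxx → 4-byte sequence.
Byte 1: 0xF3 = 11110011, payload 011 (3 bits).
Byte 2: 0xB6 = 10110110 (10xxxxxx ✓), payload 110110.
Byte 3: 0xB5 = 10110101 (10xxxxxx ✓), payload 110101.
Byte 4: 0xA8 = 10101000 (10xxxxxx ✓), payload 101000.
Concatenate: 011110110110101101000 = 0xF6D68 (21 bits → U+F6D68).

U+F6D68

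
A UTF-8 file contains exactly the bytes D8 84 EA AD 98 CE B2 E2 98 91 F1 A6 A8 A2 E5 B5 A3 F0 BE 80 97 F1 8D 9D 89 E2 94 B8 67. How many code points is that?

10

Byte at offset 0: 0xD8 = 11011000 → 2-byte char (#1). Advance 2.
Byte at offset 2: 0xEA = 11101010 → 3-byte char (#2). Advance 3.
Byte at offset 5: 0xCE = 11001110 → 2-byte char (#3). Advance 2.
Byte at offset 7: 0xE2 = 11100010 → 3-byte char (#4). Advance 3.
Byte at offset 10: 0xF1 = 11110001 → 4-byte char (#5). Advance 4.
Byte at offset 14: 0xE5 = 11100101 → 3-byte char (#6). Advance 3.
Byte at offset 17: 0xF0 = 11110000 → 4-byte char (#7). Advance 4.
Byte at offset 21: 0xF1 = 11110001 → 4-byte char (#8). Advance 4.
Byte at offset 25: 0xE2 = 11100010 → 3-byte char (#9). Advance 3.
Byte at offset 28: 0x67 = 01100111 → 1-byte char (#10). Advance 1.
Reached end at offset 29 after 10 code points.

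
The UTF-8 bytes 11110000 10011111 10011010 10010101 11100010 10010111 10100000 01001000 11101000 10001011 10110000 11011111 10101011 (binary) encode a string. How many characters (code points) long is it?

Byte at offset 0: 0xF0 = 11110000 → 4-byte char (#1). Advance 4.
Byte at offset 4: 0xE2 = 11100010 → 3-byte char (#2). Advance 3.
Byte at offset 7: 0x48 = 01001000 → 1-byte char (#3). Advance 1.
Byte at offset 8: 0xE8 = 11101000 → 3-byte char (#4). Advance 3.
Byte at offset 11: 0xDF = 11011111 → 2-byte char (#5). Advance 2.
Reached end at offset 13 after 5 code points.

5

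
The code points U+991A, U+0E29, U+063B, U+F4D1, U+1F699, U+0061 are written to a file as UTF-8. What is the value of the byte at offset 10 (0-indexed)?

U+991A → 3-byte form E9 A4 9A at offsets 0–2.
U+0E29 → 3-byte form E0 B8 A9 at offsets 3–5.
U+063B → 2-byte form D8 BB at offsets 6–7.
U+F4D1 → 3-byte form EF 93 91 at offsets 8–10.
Offset 10 falls in char 4's range; it's byte 3 of EF 93 91 = 0x91.

0x91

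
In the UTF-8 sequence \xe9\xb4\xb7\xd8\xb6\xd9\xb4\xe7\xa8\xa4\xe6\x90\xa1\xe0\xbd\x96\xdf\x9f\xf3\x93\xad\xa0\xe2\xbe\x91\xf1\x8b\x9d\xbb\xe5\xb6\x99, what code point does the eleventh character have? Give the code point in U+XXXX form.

U+5D99

Offset 0: leading byte 0xE9 = 11101001 → 3-byte char #1 = E9 B4 B7.
Offset 3: leading byte 0xD8 = 11011000 → 2-byte char #2 = D8 B6.
Offset 5: leading byte 0xD9 = 11011001 → 2-byte char #3 = D9 B4.
Offset 7: leading byte 0xE7 = 11100111 → 3-byte char #4 = E7 A8 A4.
Offset 10: leading byte 0xE6 = 11100110 → 3-byte char #5 = E6 90 A1.
Offset 13: leading byte 0xE0 = 11100000 → 3-byte char #6 = E0 BD 96.
Offset 16: leading byte 0xDF = 11011111 → 2-byte char #7 = DF 9F.
Offset 18: leading byte 0xF3 = 11110011 → 4-byte char #8 = F3 93 AD A0.
Offset 22: leading byte 0xE2 = 11100010 → 3-byte char #9 = E2 BE 91.
Offset 25: leading byte 0xF1 = 11110001 → 4-byte char #10 = F1 8B 9D BB.
Offset 29: leading byte 0xE5 = 11100101 → 3-byte char #11 = E5 B6 99.
Leading byte 0xE5 = 11100101 matches 1110xxxx → 3-byte sequence.
Byte 1: 0xE5 = 11100101, payload 0101 (4 bits).
Byte 2: 0xB6 = 10110110 (10xxxxxx ✓), payload 110110.
Byte 3: 0x99 = 10011001 (10xxxxxx ✓), payload 011001.
Concatenate: 0101110110011001 = 0x5D99 (16 bits → U+5D99).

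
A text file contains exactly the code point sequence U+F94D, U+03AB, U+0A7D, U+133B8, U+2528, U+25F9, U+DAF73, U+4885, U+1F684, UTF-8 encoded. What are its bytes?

EF A5 8D CE AB E0 A9 BD F0 93 8E B8 E2 94 A8 E2 97 B9 F3 9A BD B3 E4 A2 85 F0 9F 9A 84

U+F94D: 3-byte form → EF A5 8D.
U+03AB: 2-byte form → CE AB.
U+0A7D: 3-byte form → E0 A9 BD.
U+133B8: 4-byte form → F0 93 8E B8.
U+2528: 3-byte form → E2 94 A8.
U+25F9: 3-byte form → E2 97 B9.
U+DAF73: 4-byte form → F3 9A BD B3.
U+4885: 3-byte form → E4 A2 85.
U+1F684: 4-byte form → F0 9F 9A 84.
Concatenated (29 bytes): EF A5 8D CE AB E0 A9 BD F0 93 8E B8 E2 94 A8 E2 97 B9 F3 9A BD B3 E4 A2 85 F0 9F 9A 84.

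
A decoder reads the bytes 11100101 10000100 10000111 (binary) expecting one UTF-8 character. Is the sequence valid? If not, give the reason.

valid

Leading byte 0xE5 = 11100101 → 3-byte form.
Continuation bytes 0x84=10000100, 0x87=10000111 all match 10xxxxxx.
Decoded value 0x5107 is ≥ 0x800 (shortest form) and not a surrogate.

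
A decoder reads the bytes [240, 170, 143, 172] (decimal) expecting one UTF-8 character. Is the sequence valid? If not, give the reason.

Leading byte 0xF0 = 11110000 → 4-byte form.
Continuation bytes 0xAA=10101010, 0x8F=10001111, 0xAC=10101100 all match 10xxxxxx.
Decoded value 0x2A3EC is ≥ 0x10000 (shortest form) and not a surrogate.

valid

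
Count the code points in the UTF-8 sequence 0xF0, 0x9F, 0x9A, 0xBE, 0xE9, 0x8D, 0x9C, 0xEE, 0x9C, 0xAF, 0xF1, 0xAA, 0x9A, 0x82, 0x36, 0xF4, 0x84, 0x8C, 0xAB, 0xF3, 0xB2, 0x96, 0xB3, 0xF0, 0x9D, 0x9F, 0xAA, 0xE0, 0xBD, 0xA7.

9

Byte at offset 0: 0xF0 = 11110000 → 4-byte char (#1). Advance 4.
Byte at offset 4: 0xE9 = 11101001 → 3-byte char (#2). Advance 3.
Byte at offset 7: 0xEE = 11101110 → 3-byte char (#3). Advance 3.
Byte at offset 10: 0xF1 = 11110001 → 4-byte char (#4). Advance 4.
Byte at offset 14: 0x36 = 00110110 → 1-byte char (#5). Advance 1.
Byte at offset 15: 0xF4 = 11110100 → 4-byte char (#6). Advance 4.
Byte at offset 19: 0xF3 = 11110011 → 4-byte char (#7). Advance 4.
Byte at offset 23: 0xF0 = 11110000 → 4-byte char (#8). Advance 4.
Byte at offset 27: 0xE0 = 11100000 → 3-byte char (#9). Advance 3.
Reached end at offset 30 after 9 code points.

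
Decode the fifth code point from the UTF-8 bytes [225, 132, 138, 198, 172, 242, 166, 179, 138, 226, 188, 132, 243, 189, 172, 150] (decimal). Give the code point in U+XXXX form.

U+FDB16

Offset 0: leading byte 0xE1 = 11100001 → 3-byte char #1 = E1 84 8A.
Offset 3: leading byte 0xC6 = 11000110 → 2-byte char #2 = C6 AC.
Offset 5: leading byte 0xF2 = 11110010 → 4-byte char #3 = F2 A6 B3 8A.
Offset 9: leading byte 0xE2 = 11100010 → 3-byte char #4 = E2 BC 84.
Offset 12: leading byte 0xF3 = 11110011 → 4-byte char #5 = F3 BD AC 96.
Leading byte 0xF3 = 11110011 matches 11110xxx → 4-byte sequence.
Byte 1: 0xF3 = 11110011, payload 011 (3 bits).
Byte 2: 0xBD = 10111101 (10xxxxxx ✓), payload 111101.
Byte 3: 0xAC = 10101100 (10xxxxxx ✓), payload 101100.
Byte 4: 0x96 = 10010110 (10xxxxxx ✓), payload 010110.
Concatenate: 011111101101100010110 = 0xFDB16 (21 bits → U+FDB16).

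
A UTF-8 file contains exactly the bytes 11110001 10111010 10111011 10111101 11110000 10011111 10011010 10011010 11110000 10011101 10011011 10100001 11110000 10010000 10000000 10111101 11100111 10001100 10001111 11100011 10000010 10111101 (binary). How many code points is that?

Byte at offset 0: 0xF1 = 11110001 → 4-byte char (#1). Advance 4.
Byte at offset 4: 0xF0 = 11110000 → 4-byte char (#2). Advance 4.
Byte at offset 8: 0xF0 = 11110000 → 4-byte char (#3). Advance 4.
Byte at offset 12: 0xF0 = 11110000 → 4-byte char (#4). Advance 4.
Byte at offset 16: 0xE7 = 11100111 → 3-byte char (#5). Advance 3.
Byte at offset 19: 0xE3 = 11100011 → 3-byte char (#6). Advance 3.
Reached end at offset 22 after 6 code points.

6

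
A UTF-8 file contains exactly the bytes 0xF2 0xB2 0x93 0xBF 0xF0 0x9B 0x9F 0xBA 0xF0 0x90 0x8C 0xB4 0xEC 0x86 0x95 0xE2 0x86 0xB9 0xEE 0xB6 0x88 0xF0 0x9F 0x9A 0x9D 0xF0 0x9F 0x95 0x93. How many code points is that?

Byte at offset 0: 0xF2 = 11110010 → 4-byte char (#1). Advance 4.
Byte at offset 4: 0xF0 = 11110000 → 4-byte char (#2). Advance 4.
Byte at offset 8: 0xF0 = 11110000 → 4-byte char (#3). Advance 4.
Byte at offset 12: 0xEC = 11101100 → 3-byte char (#4). Advance 3.
Byte at offset 15: 0xE2 = 11100010 → 3-byte char (#5). Advance 3.
Byte at offset 18: 0xEE = 11101110 → 3-byte char (#6). Advance 3.
Byte at offset 21: 0xF0 = 11110000 → 4-byte char (#7). Advance 4.
Byte at offset 25: 0xF0 = 11110000 → 4-byte char (#8). Advance 4.
Reached end at offset 29 after 8 code points.

8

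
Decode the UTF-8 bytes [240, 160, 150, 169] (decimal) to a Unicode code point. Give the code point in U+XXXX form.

U+205A9

Leading byte 0xF0 = 11110000 matches 11110xxx → 4-byte sequence.
Byte 1: 0xF0 = 11110000, payload 000 (3 bits).
Byte 2: 0xA0 = 10100000 (10xxxxxx ✓), payload 100000.
Byte 3: 0x96 = 10010110 (10xxxxxx ✓), payload 010110.
Byte 4: 0xA9 = 10101001 (10xxxxxx ✓), payload 101001.
Concatenate: 000100000010110101001 = 0x205A9 (21 bits → U+205A9).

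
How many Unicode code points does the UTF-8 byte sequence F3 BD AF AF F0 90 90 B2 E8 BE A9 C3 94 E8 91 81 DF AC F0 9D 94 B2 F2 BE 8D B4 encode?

Byte at offset 0: 0xF3 = 11110011 → 4-byte char (#1). Advance 4.
Byte at offset 4: 0xF0 = 11110000 → 4-byte char (#2). Advance 4.
Byte at offset 8: 0xE8 = 11101000 → 3-byte char (#3). Advance 3.
Byte at offset 11: 0xC3 = 11000011 → 2-byte char (#4). Advance 2.
Byte at offset 13: 0xE8 = 11101000 → 3-byte char (#5). Advance 3.
Byte at offset 16: 0xDF = 11011111 → 2-byte char (#6). Advance 2.
Byte at offset 18: 0xF0 = 11110000 → 4-byte char (#7). Advance 4.
Byte at offset 22: 0xF2 = 11110010 → 4-byte char (#8). Advance 4.
Reached end at offset 26 after 8 code points.

8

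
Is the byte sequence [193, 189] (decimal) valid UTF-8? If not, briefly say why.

Leading byte 0xC1 = 11000001 → 2-byte form.
Continuation bytes all match 10xxxxxx. Payload decodes to 0x7D.
But 0x7D < 0x80, the minimum for a 2-byte sequence — this is an overlong encoding.

invalid (overlong encoding)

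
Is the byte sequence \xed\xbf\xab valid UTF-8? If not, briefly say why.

Structurally a 3-byte sequence; payload = 0xDFEB.
But 0xDFEB is in U+D800–U+DFFF, the surrogate range. Surrogates are not Unicode scalar values and are forbidden in UTF-8.

invalid (encodes a surrogate (U+D800–U+DFFF))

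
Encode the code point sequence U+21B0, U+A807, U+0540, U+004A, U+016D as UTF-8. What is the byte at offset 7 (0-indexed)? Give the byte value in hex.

U+21B0 → 3-byte form E2 86 B0 at offsets 0–2.
U+A807 → 3-byte form EA A0 87 at offsets 3–5.
U+0540 → 2-byte form D5 80 at offsets 6–7.
Offset 7 falls in char 3's range; it's byte 2 of D5 80 = 0x80.

0x80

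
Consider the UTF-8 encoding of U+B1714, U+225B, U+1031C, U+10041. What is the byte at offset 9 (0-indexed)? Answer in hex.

U+B1714 → 4-byte form F2 B1 9C 94 at offsets 0–3.
U+225B → 3-byte form E2 89 9B at offsets 4–6.
U+1031C → 4-byte form F0 90 8C 9C at offsets 7–10.
Offset 9 falls in char 3's range; it's byte 3 of F0 90 8C 9C = 0x8C.

0x8C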